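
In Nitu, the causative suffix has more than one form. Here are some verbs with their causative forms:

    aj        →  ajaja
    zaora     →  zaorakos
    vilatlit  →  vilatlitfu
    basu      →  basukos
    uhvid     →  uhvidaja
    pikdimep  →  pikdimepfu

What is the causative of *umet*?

The suffix is conditioned by the final sound: -fu when the stem ends in a voiceless consonant (*vilatlit*, *pikdimep*); -aja when the stem ends in a voiced consonant (*aj*, *uhvid*); -kos when the stem ends in a vowel (*zaora*, *basu*).
The final sound of *umet* is /t/, which is a voiceless consonant, so the suffix is -fu, giving *umetfu*.

umetfu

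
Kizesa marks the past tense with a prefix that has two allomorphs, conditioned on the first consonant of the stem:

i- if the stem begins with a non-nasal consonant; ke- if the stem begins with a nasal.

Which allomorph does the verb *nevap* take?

ke-

*nevap* — first consonant /n/ (a nasal) → ke-.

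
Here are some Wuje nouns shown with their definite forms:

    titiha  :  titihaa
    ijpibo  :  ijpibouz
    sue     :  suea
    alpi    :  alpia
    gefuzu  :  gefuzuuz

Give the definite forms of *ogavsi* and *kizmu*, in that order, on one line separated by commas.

ogavsia, kizmuuz

The pattern is rounding harmony: -uz when the last vowel of the stem is a rounded vowel (*ijpibo*, *gefuzu*); -a when the last vowel of the stem is an unrounded vowel (*titiha*, *sue*, *alpi*).
*ogavsi* — last vowel /i/ (an unrounded vowel) → -a → *ogavsia*.
*kizmu* — last vowel /u/ (a rounded vowel) → -uz → *kizmuuz*.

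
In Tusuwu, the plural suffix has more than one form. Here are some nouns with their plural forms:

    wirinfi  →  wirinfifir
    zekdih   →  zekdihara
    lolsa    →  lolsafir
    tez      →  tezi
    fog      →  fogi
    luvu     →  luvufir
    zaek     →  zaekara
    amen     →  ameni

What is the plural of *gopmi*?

gopmifir

The pattern is voicing of the final sound: -ara when the stem ends in a voiceless consonant (*zekdih*, *zaek*); -i when the stem ends in a voiced consonant (*tez*, *fog*, *amen*); -fir when the stem ends in a vowel (*wirinfi*, *lolsa*, *luvu*).
The final sound of *gopmi* is /i/, which is a vowel, so the suffix is -fir, giving *gopmifir*.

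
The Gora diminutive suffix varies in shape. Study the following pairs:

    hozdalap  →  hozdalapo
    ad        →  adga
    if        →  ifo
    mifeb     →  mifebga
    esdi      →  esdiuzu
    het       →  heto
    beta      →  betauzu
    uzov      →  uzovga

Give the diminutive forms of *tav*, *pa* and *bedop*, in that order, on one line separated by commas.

tavga, pauzu, bedopo

The suffix is conditioned by the final sound: -o when the stem ends in a voiceless consonant (*hozdalap*, *if*, *het*); -ga when the stem ends in a voiced consonant (*ad*, *mifeb*, *uzov*); -uzu when the stem ends in a vowel (*esdi*, *beta*).
*tav* — final sound /v/ (a voiced consonant) → -ga → *tavga*.
*pa* — final sound /a/ (a vowel) → -uzu → *pauzu*.
The final sound of *bedop* is /p/, which is a voiceless consonant, so the suffix is -o, giving *bedopo*.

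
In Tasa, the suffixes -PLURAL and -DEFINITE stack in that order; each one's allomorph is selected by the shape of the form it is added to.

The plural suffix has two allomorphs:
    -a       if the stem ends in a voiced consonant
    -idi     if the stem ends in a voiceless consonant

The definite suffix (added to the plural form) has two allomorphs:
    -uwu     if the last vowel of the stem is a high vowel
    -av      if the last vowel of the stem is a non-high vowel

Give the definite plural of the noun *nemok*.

Since the final consonant of *nemok* is /k/ (voiceless), it takes -idi, giving *nemokidi*.
The plural form *nemokidi*: last vowel = /i/, a high vowel → -uwu → *nemokidiuwu*.

nemokidiuwu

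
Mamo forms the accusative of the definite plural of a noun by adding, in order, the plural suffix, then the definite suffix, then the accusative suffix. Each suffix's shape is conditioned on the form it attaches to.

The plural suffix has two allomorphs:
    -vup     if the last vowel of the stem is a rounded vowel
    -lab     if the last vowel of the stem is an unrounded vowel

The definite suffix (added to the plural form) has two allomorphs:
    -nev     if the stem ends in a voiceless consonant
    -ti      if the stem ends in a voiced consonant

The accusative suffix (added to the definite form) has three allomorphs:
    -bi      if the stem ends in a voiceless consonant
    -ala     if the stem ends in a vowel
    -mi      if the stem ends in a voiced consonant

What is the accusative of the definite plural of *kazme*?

The last vowel of *kazme* is /e/, which is an unrounded vowel, so the plural suffix is -lab, giving *kazmelab*.
The plural form *kazmelab* — final consonant /b/ (voiced) → -ti → *kazmelabti*.
The definite form *kazmelabti*: final sound = /i/, a vowel → -ala → *kazmelabtiala*.

kazmelabtiala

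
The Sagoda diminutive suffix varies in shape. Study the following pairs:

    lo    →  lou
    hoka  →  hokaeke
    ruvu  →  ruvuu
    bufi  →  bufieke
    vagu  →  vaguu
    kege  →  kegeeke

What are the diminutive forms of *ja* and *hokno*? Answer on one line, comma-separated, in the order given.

The pattern is rounding harmony: -u when the last vowel of the stem is a rounded vowel (*lo*, *ruvu*, *vagu*); -eke when the last vowel of the stem is an unrounded vowel (*hoka*, *bufi*, *kege*).
Since the last vowel of *ja* is /a/ (an unrounded vowel), it takes -eke, giving *jaeke*.
*hokno*: last vowel = /o/, a rounded vowel → -u → *hoknou*.

jaeke, hoknou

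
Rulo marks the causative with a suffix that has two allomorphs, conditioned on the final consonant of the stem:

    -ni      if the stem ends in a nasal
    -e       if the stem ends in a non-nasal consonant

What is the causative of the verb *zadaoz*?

Since the final consonant of *zadaoz* is /z/ (non-nasal), it takes -e, giving *zadaoze*.

zadaoze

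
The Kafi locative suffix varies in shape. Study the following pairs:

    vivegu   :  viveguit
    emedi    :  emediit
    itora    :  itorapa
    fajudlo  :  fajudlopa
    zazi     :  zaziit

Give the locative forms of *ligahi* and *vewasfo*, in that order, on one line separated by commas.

ligahiit, vewasfopa

Looking at the last vowel of each stem: -it when the last vowel of the stem is a high vowel (*vivegu*, *emedi*, *zazi*); -pa when the last vowel of the stem is a non-high vowel (*itora*, *fajudlo*).
*ligahi* — last vowel /i/ (a high vowel) → -it → *ligahiit*.
*vewasfo* — last vowel /o/ (a non-high vowel) → -pa → *vewasfopa*.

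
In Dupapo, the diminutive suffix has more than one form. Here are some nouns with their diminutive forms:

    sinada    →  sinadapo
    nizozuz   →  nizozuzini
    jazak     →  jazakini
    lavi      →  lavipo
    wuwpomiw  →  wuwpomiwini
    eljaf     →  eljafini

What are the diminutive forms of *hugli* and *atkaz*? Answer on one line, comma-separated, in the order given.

The alternation tracks the final sound of the stem — -ini when the stem ends in a consonant (*nizozuz*, *jazak*, *wuwpomiw*, *eljaf*); -po when the stem ends in a vowel (*sinada*, *lavi*).
Since the final sound of *hugli* is /i/ (a vowel), it takes -po, giving *huglipo*.
The final sound of *atkaz* is /z/, which is a consonant, so the suffix is -ini, giving *atkazini*.

huglipo, atkazini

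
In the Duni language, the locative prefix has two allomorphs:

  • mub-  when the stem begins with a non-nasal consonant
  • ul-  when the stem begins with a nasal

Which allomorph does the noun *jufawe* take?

mub-

*jufawe*: first consonant = /j/, non-nasal → mub-.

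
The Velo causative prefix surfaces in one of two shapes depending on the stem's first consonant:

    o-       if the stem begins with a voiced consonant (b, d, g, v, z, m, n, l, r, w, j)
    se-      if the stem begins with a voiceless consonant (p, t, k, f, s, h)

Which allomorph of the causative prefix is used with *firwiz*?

Since the first consonant of *firwiz* is /f/ (voiceless), it takes se-.

se-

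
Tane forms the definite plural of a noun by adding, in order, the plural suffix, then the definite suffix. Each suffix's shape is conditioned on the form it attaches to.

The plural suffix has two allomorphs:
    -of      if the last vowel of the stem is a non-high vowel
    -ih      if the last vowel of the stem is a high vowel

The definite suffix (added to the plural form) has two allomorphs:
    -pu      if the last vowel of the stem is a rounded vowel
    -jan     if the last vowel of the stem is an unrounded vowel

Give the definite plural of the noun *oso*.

osoofpu

*oso* — last vowel /o/ (a non-high vowel) → -of → *osoof*.
The plural form *osoof* — last vowel /o/ (a rounded vowel) → -pu → *osoofpu*.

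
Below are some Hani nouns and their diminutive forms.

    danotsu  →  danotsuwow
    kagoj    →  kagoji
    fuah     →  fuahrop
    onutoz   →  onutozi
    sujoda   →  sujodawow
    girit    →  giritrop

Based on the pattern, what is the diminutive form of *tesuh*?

tesuhrop

The alternation tracks the final sound of the stem — -rop when the stem ends in a voiceless consonant (*fuah*, *girit*); -i when the stem ends in a voiced consonant (*kagoj*, *onutoz*); -wow when the stem ends in a vowel (*danotsu*, *sujoda*).
*tesuh*: final sound = /h/, a voiceless consonant → -rop → *tesuhrop*.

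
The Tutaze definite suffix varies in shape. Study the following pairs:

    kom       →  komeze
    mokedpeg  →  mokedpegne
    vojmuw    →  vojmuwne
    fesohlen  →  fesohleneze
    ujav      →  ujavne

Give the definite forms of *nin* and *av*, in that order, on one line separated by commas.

The suffix is conditioned by the final consonant: -eze when the stem ends in a nasal (*kom*, *fesohlen*); -ne when the stem ends in a non-nasal consonant (*mokedpeg*, *vojmuw*, *ujav*).
The final consonant of *nin* is /n/, which is a nasal, so the suffix is -eze, giving *nineze*.
Since the final consonant of *av* is /v/ (non-nasal), it takes -ne, giving *avne*.

nineze, avne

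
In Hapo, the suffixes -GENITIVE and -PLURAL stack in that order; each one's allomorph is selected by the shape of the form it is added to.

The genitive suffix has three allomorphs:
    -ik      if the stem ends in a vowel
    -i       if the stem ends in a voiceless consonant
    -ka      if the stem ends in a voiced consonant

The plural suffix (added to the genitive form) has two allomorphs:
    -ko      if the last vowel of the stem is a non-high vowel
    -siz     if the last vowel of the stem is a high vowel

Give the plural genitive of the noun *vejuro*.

vejuroiksiz

*vejuro*: final sound = /o/, a vowel → -ik → *vejuroik*.
The genitive form *vejuroik* — last vowel /i/ (a high vowel) → -siz → *vejuroiksiz*.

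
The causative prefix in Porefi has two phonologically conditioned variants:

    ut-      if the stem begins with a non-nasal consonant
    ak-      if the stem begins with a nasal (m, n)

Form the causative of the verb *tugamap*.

uttugamap

Since the first consonant of *tugamap* is /t/ (non-nasal), it takes ut-, giving *uttugamap*.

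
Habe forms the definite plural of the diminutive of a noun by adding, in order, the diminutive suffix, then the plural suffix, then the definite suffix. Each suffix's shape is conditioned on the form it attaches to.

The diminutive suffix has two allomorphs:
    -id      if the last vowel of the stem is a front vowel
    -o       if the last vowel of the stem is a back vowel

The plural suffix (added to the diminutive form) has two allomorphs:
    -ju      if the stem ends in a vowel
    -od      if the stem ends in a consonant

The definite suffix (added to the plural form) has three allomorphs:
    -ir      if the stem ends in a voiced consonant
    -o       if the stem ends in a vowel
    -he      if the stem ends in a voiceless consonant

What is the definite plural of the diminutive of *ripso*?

ripsoojuo

The last vowel of *ripso* is /o/, which is a back vowel, so the diminutive suffix is -o, giving *ripsoo*.
Since the final sound of the diminutive form *ripsoo* is /o/ (a vowel), it takes -ju, giving *ripsooju*.
Since the final sound of the plural form *ripsooju* is /u/ (a vowel), it takes -o, giving *ripsoojuo*.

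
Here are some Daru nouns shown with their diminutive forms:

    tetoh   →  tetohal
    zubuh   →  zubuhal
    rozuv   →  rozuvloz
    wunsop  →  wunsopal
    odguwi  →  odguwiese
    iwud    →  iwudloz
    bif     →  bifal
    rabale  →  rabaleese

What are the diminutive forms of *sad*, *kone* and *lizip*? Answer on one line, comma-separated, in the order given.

sadloz, koneese, lizipal

The suffix is conditioned by the final sound: -al when the stem ends in a voiceless consonant (*tetoh*, *zubuh*, *wunsop*, *bif*); -loz when the stem ends in a voiced consonant (*rozuv*, *iwud*); -ese when the stem ends in a vowel (*odguwi*, *rabale*).
*sad*: final sound = /d/, a voiced consonant → -loz → *sadloz*.
*kone* — final sound /e/ (a vowel) → -ese → *koneese*.
Since the final sound of *lizip* is /p/ (a voiceless consonant), it takes -al, giving *lizipal*.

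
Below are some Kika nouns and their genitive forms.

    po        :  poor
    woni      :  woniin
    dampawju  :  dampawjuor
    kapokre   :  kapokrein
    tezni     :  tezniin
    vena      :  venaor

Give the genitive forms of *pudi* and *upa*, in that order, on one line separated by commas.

The suffix is conditioned by the last vowel: -in when the last vowel of the stem is a front vowel (*woni*, *kapokre*, *tezni*); -or when the last vowel of the stem is a back vowel (*po*, *dampawju*, *vena*).
Since the last vowel of *pudi* is /i/ (a front vowel), it takes -in, giving *pudiin*.
The last vowel of *upa* is /a/, which is a back vowel, so the suffix is -or, giving *upaor*.

pudiin, upaor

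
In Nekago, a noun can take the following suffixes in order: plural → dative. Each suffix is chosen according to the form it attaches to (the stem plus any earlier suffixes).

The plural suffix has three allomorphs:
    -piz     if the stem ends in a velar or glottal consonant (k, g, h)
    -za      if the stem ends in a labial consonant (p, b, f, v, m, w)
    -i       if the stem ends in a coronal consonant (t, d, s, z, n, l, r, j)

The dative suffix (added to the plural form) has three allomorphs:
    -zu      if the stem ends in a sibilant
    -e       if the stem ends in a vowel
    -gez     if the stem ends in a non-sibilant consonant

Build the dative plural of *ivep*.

Since the final consonant of *ivep* is /p/ (labial), it takes -za, giving *ivepza*.
The final sound of the plural form *ivepza* is /a/, which is a vowel, so the dative suffix is -e, giving *ivepzae*.

ivepzae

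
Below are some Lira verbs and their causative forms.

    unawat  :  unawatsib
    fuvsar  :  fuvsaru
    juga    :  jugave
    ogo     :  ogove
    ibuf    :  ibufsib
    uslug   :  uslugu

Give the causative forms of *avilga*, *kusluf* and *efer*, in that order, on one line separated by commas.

avilgave, kuslufsib, eferu

The pattern is voicing of the final sound: -sib when the stem ends in a voiceless consonant (*unawat*, *ibuf*); -u when the stem ends in a voiced consonant (*fuvsar*, *uslug*); -ve when the stem ends in a vowel (*juga*, *ogo*).
*avilga* — final sound /a/ (a vowel) → -ve → *avilgave*.
Since the final sound of *kusluf* is /f/ (a voiceless consonant), it takes -sib, giving *kuslufsib*.
*efer* — final sound /r/ (a voiced consonant) → -u → *eferu*.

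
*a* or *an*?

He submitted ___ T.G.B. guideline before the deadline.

a

The indefinite article is chosen by the initial *sound* of the following word, not its spelling.
The initialism *T.G.B.* is read letter by letter; the first letter, T, is pronounced /tiː/, which begins with a consonant sound.
So the article is *a*: He submitted a T.G.B. guideline before the deadline.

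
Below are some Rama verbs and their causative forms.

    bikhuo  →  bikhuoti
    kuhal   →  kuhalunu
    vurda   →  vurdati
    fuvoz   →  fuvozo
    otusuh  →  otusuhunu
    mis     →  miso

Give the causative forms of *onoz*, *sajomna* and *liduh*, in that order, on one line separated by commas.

The suffix is conditioned by the final sound: -o when the stem ends in a sibilant (*fuvoz*, *mis*); -unu when the stem ends in a non-sibilant consonant (*kuhal*, *otusuh*); -ti when the stem ends in a vowel (*bikhuo*, *vurda*).
*onoz*: final sound = /z/, a sibilant → -o → *onozo*.
*sajomna*: final sound = /a/, a vowel → -ti → *sajomnati*.
Since the final sound of *liduh* is /h/ (a non-sibilant consonant), it takes -unu, giving *liduhunu*.

onozo, sajomnati, liduhunu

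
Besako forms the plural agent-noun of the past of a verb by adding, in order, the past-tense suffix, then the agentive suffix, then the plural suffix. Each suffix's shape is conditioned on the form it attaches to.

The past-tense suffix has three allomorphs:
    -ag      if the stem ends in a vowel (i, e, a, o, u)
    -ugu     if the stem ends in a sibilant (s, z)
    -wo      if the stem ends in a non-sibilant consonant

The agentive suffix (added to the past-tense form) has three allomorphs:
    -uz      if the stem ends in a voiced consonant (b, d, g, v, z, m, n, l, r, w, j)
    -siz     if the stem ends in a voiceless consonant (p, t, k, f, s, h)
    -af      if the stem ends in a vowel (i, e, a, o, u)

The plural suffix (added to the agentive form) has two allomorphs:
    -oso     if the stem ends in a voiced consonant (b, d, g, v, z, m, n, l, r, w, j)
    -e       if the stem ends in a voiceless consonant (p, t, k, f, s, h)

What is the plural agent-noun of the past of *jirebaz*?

jirebazuguafe

*jirebaz* — final sound /z/ (a sibilant) → -ugu → *jirebazugu*.
The past-tense form *jirebazugu*: final sound = /u/, a vowel → -af → *jirebazuguaf*.
Since the final consonant of the agentive form *jirebazuguaf* is /f/ (voiceless), it takes -e, giving *jirebazuguafe*.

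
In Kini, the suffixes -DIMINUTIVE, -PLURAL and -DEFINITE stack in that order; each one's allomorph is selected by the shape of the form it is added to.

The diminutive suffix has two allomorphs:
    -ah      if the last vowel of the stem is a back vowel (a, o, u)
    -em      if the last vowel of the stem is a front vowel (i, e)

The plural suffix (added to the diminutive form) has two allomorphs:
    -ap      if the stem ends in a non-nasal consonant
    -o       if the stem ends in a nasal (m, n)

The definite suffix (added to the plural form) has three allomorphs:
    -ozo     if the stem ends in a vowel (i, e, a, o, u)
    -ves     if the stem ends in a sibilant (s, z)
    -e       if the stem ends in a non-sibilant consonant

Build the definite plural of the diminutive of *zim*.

zimemoozo

*zim*: last vowel = /i/, a front vowel → -em → *zimem*.
The final consonant of the diminutive form *zimem* is /m/, which is a nasal, so the plural suffix is -o, giving *zimemo*.
Since the final sound of the plural form *zimemo* is /o/ (a vowel), it takes -ozo, giving *zimemoozo*.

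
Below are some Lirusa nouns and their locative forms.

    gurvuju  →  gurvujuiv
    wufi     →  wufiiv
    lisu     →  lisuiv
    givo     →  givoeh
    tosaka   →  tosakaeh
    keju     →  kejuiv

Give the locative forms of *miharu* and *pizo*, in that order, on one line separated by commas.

miharuiv, pizoeh

The pattern is height harmony: -iv when the last vowel of the stem is a high vowel (*gurvuju*, *wufi*, *lisu*, *keju*); -eh when the last vowel of the stem is a non-high vowel (*givo*, *tosaka*).
Since the last vowel of *miharu* is /u/ (a high vowel), it takes -iv, giving *miharuiv*.
The last vowel of *pizo* is /o/, which is a non-high vowel, so the suffix is -eh, giving *pizoeh*.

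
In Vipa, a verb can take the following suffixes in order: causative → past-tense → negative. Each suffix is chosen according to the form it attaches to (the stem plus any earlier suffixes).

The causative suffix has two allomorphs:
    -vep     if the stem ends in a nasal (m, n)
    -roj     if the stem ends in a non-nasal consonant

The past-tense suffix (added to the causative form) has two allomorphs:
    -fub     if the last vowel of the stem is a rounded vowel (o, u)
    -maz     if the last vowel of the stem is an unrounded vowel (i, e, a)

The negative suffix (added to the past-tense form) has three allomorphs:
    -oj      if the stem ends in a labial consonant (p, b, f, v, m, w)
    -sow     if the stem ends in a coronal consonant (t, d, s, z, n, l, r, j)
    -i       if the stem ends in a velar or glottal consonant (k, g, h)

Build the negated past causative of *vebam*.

vebamvepmazsow

*vebam*: final consonant = /m/, a nasal → -vep → *vebamvep*.
The causative form *vebamvep* — last vowel /e/ (an unrounded vowel) → -maz → *vebamvepmaz*.
The past-tense form *vebamvepmaz* — final consonant /z/ (coronal) → -sow → *vebamvepmazsow*.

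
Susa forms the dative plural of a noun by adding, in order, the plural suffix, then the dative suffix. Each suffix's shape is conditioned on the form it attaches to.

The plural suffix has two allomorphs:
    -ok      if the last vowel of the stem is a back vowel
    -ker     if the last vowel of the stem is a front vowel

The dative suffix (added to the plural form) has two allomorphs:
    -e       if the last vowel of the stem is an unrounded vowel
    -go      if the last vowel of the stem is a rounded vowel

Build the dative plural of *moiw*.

moiwkere

Since the last vowel of *moiw* is /i/ (a front vowel), it takes -ker, giving *moiwker*.
The plural form *moiwker* — last vowel /e/ (an unrounded vowel) → -e → *moiwkere*.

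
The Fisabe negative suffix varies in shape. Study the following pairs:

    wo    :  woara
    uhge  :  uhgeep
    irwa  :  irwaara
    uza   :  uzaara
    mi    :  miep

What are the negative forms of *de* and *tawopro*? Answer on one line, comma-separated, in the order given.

The pattern is front/back vowel harmony: -ep when the last vowel of the stem is a front vowel (*uhge*, *mi*); -ara when the last vowel of the stem is a back vowel (*wo*, *irwa*, *uza*).
Since the last vowel of *de* is /e/ (a front vowel), it takes -ep, giving *deep*.
*tawopro*: last vowel = /o/, a back vowel → -ara → *tawoproara*.

deep, tawoproara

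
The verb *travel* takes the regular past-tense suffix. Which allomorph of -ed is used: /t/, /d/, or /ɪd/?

/d/

The stem *travel* ends in a voiced sound other than /d/.
The -ed suffix is realized as /ɪd/ after /t, d/; as /t/ after other voiceless consonants; and as /d/ after other voiced sounds.
So -ed on *travel* is pronounced /d/.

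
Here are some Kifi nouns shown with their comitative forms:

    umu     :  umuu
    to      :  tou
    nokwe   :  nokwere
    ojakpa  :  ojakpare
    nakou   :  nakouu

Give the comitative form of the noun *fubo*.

fubou

The alternation tracks the last vowel of the stem — -u when the last vowel of the stem is a rounded vowel (*umu*, *to*, *nakou*); -re when the last vowel of the stem is an unrounded vowel (*nokwe*, *ojakpa*).
*fubo*: last vowel = /o/, a rounded vowel → -u → *fubou*.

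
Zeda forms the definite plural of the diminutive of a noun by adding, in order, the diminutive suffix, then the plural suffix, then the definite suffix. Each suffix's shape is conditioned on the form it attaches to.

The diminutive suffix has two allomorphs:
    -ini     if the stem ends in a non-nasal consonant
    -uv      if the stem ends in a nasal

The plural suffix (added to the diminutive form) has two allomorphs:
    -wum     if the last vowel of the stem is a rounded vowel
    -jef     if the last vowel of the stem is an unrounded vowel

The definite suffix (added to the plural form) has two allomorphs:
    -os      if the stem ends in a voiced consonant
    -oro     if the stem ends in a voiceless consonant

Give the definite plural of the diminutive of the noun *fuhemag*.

*fuhemag*: final consonant = /g/, non-nasal → -ini → *fuhemagini*.
The diminutive form *fuhemagini*: last vowel = /i/, an unrounded vowel → -jef → *fuhemaginijef*.
The final consonant of the plural form *fuhemaginijef* is /f/, which is voiceless, so the definite suffix is -oro, giving *fuhemaginijeforo*.

fuhemaginijeforo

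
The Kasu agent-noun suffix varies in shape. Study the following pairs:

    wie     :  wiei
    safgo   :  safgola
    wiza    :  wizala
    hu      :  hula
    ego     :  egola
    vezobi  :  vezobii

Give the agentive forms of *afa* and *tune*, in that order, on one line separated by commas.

The pattern is front/back vowel harmony: -i when the last vowel of the stem is a front vowel (*wie*, *vezobi*); -la when the last vowel of the stem is a back vowel (*safgo*, *wiza*, *hu*, *ego*).
Since the last vowel of *afa* is /a/ (a back vowel), it takes -la, giving *afala*.
*tune* — last vowel /e/ (a front vowel) → -i → *tunei*.

afala, tunei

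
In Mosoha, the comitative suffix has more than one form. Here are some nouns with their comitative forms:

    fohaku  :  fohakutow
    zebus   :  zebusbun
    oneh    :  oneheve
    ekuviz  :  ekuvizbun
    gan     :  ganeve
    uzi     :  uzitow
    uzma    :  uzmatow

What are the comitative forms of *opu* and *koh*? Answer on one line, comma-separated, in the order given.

Looking at the final sound of each stem: -bun when the stem ends in a sibilant (*zebus*, *ekuviz*); -eve when the stem ends in a non-sibilant consonant (*oneh*, *gan*); -tow when the stem ends in a vowel (*fohaku*, *uzi*, *uzma*).
*opu* — final sound /u/ (a vowel) → -tow → *oputow*.
Since the final sound of *koh* is /h/ (a non-sibilant consonant), it takes -eve, giving *koheve*.

oputow, koheve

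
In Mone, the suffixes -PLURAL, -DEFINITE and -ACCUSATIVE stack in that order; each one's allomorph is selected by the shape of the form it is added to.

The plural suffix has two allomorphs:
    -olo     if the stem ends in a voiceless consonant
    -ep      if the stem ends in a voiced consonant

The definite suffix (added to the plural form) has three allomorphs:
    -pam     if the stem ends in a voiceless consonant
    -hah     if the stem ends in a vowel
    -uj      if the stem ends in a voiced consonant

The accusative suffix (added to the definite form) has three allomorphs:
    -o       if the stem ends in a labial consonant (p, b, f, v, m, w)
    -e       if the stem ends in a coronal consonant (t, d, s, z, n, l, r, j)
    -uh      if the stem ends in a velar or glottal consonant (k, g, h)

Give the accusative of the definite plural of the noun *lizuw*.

*lizuw*: final consonant = /w/, voiced → -ep → *lizuwep*.
The final sound of the plural form *lizuwep* is /p/, which is a voiceless consonant, so the definite suffix is -pam, giving *lizuweppam*.
The definite form *lizuweppam* — final consonant /m/ (labial) → -o → *lizuweppamo*.

lizuweppamo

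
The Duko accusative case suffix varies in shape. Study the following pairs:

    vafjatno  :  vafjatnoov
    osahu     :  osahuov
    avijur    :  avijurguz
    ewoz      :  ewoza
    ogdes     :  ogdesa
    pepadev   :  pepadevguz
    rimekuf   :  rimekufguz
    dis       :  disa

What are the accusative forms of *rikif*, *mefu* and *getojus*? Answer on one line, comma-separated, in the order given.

The alternation tracks the final sound of the stem — -a when the stem ends in a sibilant (*ewoz*, *ogdes*, *dis*); -guz when the stem ends in a non-sibilant consonant (*avijur*, *pepadev*, *rimekuf*); -ov when the stem ends in a vowel (*vafjatno*, *osahu*).
*rikif* — final sound /f/ (a non-sibilant consonant) → -guz → *rikifguz*.
Since the final sound of *mefu* is /u/ (a vowel), it takes -ov, giving *mefuov*.
Since the final sound of *getojus* is /s/ (a sibilant), it takes -a, giving *getojusa*.

rikifguz, mefuov, getojusa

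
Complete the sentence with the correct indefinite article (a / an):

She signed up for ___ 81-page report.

an

The indefinite article is chosen by the initial *sound* of the following word, not its spelling.
The number *81* is spoken "eighty-…", beginning with /ˈeɪti/ — a vowel sound.
So the article is *an*: She signed up for an 81-page report.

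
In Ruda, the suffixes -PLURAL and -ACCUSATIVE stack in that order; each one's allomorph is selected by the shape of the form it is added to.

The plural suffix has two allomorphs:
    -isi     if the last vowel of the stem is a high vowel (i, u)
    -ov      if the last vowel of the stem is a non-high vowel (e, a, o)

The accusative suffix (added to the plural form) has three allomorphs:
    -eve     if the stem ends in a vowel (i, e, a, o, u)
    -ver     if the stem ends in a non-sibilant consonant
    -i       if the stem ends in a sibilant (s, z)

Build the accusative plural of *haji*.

hajiisieve

The last vowel of *haji* is /i/, which is a high vowel, so the plural suffix is -isi, giving *hajiisi*.
The plural form *hajiisi*: final sound = /i/, a vowel → -eve → *hajiisieve*.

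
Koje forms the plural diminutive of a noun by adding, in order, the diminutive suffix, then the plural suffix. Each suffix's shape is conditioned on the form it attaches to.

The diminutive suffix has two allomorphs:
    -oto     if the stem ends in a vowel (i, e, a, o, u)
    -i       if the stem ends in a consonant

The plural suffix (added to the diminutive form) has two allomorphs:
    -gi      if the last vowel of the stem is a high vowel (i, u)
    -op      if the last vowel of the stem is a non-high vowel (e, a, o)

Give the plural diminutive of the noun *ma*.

maotoop

*ma* — final sound /a/ (a vowel) → -oto → *maoto*.
The diminutive form *maoto*: last vowel = /o/, a non-high vowel → -op → *maotoop*.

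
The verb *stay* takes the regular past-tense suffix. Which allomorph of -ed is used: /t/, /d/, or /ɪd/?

/d/

The stem *stay* ends in a voiced sound other than /d/.
The -ed suffix is realized as /ɪd/ after /t, d/; as /t/ after other voiceless consonants; and as /d/ after other voiced sounds.
So -ed on *stay* is pronounced /d/.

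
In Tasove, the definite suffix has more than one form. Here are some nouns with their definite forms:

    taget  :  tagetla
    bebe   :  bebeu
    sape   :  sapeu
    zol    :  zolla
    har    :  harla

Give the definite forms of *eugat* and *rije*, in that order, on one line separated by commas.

eugatla, rijeu

Looking at the final sound of each stem: -la when the stem ends in a consonant (*taget*, *zol*, *har*); -u when the stem ends in a vowel (*bebe*, *sape*).
Since the final sound of *eugat* is /t/ (a consonant), it takes -la, giving *eugatla*.
*rije*: final sound = /e/, a vowel → -u → *rijeu*.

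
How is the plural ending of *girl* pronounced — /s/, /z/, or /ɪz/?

The stem *girl* ends in a voiced non-sibilant sound.
The plural suffix surfaces as /ɪz/ after sibilants, /s/ after other voiceless consonants, and /z/ after other voiced sounds.
So the plural -s on *girl* is pronounced /z/.

/z/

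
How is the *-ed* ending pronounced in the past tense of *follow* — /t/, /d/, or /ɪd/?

The stem *follow* ends in a voiced sound other than /d/.
The -ed suffix is realized as /ɪd/ after /t, d/; as /t/ after other voiceless consonants; and as /d/ after other voiced sounds.
So -ed on *follow* is pronounced /d/.

/d/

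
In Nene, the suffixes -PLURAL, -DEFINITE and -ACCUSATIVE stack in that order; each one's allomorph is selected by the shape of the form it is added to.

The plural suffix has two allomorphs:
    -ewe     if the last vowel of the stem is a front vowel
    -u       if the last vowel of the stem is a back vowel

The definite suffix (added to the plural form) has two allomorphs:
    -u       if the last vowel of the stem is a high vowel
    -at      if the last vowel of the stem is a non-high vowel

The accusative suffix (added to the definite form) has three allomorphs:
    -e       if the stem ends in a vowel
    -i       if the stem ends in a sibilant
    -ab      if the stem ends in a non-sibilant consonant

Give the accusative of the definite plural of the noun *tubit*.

*tubit*: last vowel = /i/, a front vowel → -ewe → *tubitewe*.
The last vowel of the plural form *tubitewe* is /e/, which is a non-high vowel, so the definite suffix is -at, giving *tubiteweat*.
The definite form *tubiteweat* — final sound /t/ (a non-sibilant consonant) → -ab → *tubiteweatab*.

tubiteweatab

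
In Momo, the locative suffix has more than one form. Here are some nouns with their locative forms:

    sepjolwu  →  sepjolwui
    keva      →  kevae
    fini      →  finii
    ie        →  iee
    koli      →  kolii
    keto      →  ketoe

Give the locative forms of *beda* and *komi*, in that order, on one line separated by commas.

bedae, komii

The pattern is height harmony: -i when the last vowel of the stem is a high vowel (*sepjolwu*, *fini*, *koli*); -e when the last vowel of the stem is a non-high vowel (*keva*, *ie*, *keto*).
*beda*: last vowel = /a/, a non-high vowel → -e → *bedae*.
Since the last vowel of *komi* is /i/ (a high vowel), it takes -i, giving *komii*.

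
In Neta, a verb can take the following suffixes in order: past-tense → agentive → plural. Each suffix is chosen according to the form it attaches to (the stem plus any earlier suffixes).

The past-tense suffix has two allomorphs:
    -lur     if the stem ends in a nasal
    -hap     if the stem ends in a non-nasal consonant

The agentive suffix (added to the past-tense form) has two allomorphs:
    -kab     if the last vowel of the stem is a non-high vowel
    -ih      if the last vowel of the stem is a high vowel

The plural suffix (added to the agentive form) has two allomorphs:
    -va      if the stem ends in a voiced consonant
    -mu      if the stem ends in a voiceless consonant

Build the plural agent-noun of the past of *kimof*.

*kimof* — final consonant /f/ (non-nasal) → -hap → *kimofhap*.
The last vowel of the past-tense form *kimofhap* is /a/, which is a non-high vowel, so the agentive suffix is -kab, giving *kimofhapkab*.
The final consonant of the agentive form *kimofhapkab* is /b/, which is voiced, so the plural suffix is -va, giving *kimofhapkabva*.

kimofhapkabva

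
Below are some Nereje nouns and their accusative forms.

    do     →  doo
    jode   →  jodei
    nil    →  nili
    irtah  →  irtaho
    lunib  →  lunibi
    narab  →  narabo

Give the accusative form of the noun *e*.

Looking at the last vowel of each stem: -i when the last vowel of the stem is a front vowel (*jode*, *nil*, *lunib*); -o when the last vowel of the stem is a back vowel (*do*, *irtah*, *narab*).
*e* — last vowel /e/ (a front vowel) → -i → *ei*.

ei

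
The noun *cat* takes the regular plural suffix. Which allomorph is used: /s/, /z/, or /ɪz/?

The stem *cat* ends in a voiceless non-sibilant consonant.
The plural suffix surfaces as /ɪz/ after sibilants, /s/ after other voiceless consonants, and /z/ after other voiced sounds.
So the plural -s on *cat* is pronounced /s/.

/s/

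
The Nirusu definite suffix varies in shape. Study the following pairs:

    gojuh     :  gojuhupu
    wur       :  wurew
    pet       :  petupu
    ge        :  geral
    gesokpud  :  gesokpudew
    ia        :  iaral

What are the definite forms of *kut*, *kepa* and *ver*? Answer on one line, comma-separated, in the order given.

The suffix is conditioned by the final sound: -upu when the stem ends in a voiceless consonant (*gojuh*, *pet*); -ew when the stem ends in a voiced consonant (*wur*, *gesokpud*); -ral when the stem ends in a vowel (*ge*, *ia*).
Since the final sound of *kut* is /t/ (a voiceless consonant), it takes -upu, giving *kutupu*.
Since the final sound of *kepa* is /a/ (a vowel), it takes -ral, giving *keparal*.
Since the final sound of *ver* is /r/ (a voiced consonant), it takes -ew, giving *verew*.

kutupu, keparal, verew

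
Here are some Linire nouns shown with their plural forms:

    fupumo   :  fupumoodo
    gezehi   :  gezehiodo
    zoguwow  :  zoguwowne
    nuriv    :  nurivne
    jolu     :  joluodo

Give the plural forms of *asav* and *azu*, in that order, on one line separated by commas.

asavne, azuodo

The suffix is conditioned by the final sound: -ne when the stem ends in a consonant (*zoguwow*, *nuriv*); -odo when the stem ends in a vowel (*fupumo*, *gezehi*, *jolu*).
*asav* — final sound /v/ (a consonant) → -ne → *asavne*.
*azu*: final sound = /u/, a vowel → -odo → *azuodo*.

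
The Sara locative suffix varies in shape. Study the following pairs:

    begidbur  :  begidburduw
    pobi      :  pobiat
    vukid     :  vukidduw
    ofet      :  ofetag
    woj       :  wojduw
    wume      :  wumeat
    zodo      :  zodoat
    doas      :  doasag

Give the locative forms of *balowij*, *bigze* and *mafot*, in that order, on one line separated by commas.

balowijduw, bigzeat, mafotag

The pattern is voicing of the final sound: -ag when the stem ends in a voiceless consonant (*ofet*, *doas*); -duw when the stem ends in a voiced consonant (*begidbur*, *vukid*, *woj*); -at when the stem ends in a vowel (*pobi*, *wume*, *zodo*).
Since the final sound of *balowij* is /j/ (a voiced consonant), it takes -duw, giving *balowijduw*.
The final sound of *bigze* is /e/, which is a vowel, so the suffix is -at, giving *bigzeat*.
*mafot* — final sound /t/ (a voiceless consonant) → -ag → *mafotag*.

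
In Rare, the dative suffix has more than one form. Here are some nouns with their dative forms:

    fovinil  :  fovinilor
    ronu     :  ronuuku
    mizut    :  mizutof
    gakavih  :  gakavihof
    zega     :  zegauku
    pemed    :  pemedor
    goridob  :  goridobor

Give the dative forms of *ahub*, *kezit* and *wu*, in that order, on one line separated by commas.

The alternation tracks the final sound of the stem — -of when the stem ends in a voiceless consonant (*mizut*, *gakavih*); -or when the stem ends in a voiced consonant (*fovinil*, *pemed*, *goridob*); -uku when the stem ends in a vowel (*ronu*, *zega*).
*ahub*: final sound = /b/, a voiced consonant → -or → *ahubor*.
The final sound of *kezit* is /t/, which is a voiceless consonant, so the suffix is -of, giving *kezitof*.
*wu*: final sound = /u/, a vowel → -uku → *wuuku*.

ahubor, kezitof, wuuku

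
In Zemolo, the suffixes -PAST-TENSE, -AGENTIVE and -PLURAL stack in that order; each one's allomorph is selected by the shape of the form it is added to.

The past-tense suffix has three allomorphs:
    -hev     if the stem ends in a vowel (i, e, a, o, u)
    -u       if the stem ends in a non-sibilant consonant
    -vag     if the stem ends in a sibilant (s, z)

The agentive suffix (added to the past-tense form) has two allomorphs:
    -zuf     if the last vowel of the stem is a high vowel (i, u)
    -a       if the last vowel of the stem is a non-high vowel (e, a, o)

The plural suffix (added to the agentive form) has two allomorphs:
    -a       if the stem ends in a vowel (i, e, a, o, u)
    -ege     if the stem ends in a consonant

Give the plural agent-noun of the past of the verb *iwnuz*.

iwnuzvagaa

Since the final sound of *iwnuz* is /z/ (a sibilant), it takes -vag, giving *iwnuzvag*.
Since the last vowel of the past-tense form *iwnuzvag* is /a/ (a non-high vowel), it takes -a, giving *iwnuzvaga*.
The agentive form *iwnuzvaga* — final sound /a/ (a vowel) → -a → *iwnuzvagaa*.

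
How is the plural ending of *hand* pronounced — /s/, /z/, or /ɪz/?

/z/

The stem *hand* ends in a voiced non-sibilant sound.
The plural suffix surfaces as /ɪz/ after sibilants, /s/ after other voiceless consonants, and /z/ after other voiced sounds.
So the plural -s on *hand* is pronounced /z/.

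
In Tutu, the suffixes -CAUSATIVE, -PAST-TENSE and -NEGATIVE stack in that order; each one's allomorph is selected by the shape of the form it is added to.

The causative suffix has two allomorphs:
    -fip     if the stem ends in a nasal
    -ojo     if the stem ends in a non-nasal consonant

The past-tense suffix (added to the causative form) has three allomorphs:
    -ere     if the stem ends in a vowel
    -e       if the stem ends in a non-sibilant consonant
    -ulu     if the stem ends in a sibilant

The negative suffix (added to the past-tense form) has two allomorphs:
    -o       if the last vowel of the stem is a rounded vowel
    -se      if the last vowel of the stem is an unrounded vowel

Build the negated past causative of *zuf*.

zufojoerese

*zuf*: final consonant = /f/, non-nasal → -ojo → *zufojo*.
The causative form *zufojo*: final sound = /o/, a vowel → -ere → *zufojoere*.
Since the last vowel of the past-tense form *zufojoere* is /e/ (an unrounded vowel), it takes -se, giving *zufojoerese*.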